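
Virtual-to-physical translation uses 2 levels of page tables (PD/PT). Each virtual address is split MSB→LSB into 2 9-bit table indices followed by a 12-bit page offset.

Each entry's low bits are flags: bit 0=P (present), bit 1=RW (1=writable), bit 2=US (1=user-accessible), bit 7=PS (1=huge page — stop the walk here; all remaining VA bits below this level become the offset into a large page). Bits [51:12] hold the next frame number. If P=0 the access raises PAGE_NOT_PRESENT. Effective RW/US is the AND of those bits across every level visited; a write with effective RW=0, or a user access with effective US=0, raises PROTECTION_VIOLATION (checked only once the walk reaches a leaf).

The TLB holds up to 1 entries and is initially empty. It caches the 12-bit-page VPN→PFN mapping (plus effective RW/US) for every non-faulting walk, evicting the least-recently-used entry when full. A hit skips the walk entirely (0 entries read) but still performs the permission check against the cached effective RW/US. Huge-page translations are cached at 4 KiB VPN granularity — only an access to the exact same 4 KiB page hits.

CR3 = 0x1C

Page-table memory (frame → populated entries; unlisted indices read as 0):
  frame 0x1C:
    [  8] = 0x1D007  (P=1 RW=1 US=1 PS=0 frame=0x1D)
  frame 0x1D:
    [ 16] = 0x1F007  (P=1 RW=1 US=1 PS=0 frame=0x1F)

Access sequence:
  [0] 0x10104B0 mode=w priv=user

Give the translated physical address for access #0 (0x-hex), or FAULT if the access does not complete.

Walk each access:
#0 VA=0x10104B0 (w,user):
  L0: frame=0x1C idx=8 entry=0x1D007 [P=1 RW=1 US=1 PS=0]
  L1: frame=0x1D idx=16 entry=0x1F007 [P=1 RW=1 US=1 PS=0]
  → PA=0x1F4B0  (2 entries read)

Access #0 PA: 0x1F4B0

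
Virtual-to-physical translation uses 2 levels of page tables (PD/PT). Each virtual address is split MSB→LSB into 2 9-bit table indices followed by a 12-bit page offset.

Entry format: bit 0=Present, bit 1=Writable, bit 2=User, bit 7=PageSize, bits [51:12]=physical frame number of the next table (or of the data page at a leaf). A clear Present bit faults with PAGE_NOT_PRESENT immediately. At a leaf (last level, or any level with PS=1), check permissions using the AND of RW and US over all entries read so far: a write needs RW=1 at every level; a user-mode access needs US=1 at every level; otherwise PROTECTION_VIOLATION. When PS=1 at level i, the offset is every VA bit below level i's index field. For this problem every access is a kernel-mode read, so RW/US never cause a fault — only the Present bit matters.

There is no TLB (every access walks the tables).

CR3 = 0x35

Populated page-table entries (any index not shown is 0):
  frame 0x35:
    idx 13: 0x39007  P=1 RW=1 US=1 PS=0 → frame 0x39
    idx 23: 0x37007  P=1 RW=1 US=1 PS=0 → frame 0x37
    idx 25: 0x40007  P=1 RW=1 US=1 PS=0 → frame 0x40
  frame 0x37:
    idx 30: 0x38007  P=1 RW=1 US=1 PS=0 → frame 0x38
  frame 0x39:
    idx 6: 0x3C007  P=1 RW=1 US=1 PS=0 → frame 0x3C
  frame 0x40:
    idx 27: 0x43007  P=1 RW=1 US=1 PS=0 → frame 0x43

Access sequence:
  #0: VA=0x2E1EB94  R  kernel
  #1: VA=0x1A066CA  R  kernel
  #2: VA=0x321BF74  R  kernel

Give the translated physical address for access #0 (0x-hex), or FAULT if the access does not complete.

Walk each access:
#0 VA=0x2E1EB94 (r,kernel):
  lvl0: tbl 0x35, slot 23 ⇒ 0x37007 (P1/RW1/US1/PS0)
  lvl1: tbl 0x37, slot 30 ⇒ 0x38007 (P1/RW1/US1/PS0)
  → PA=0x38B94  (2 entries read)
#1 VA=0x1A066CA (r,kernel):
  lvl0: tbl 0x35, slot 13 ⇒ 0x39007 (P1/RW1/US1/PS0)
  lvl1: tbl 0x39, slot 6 ⇒ 0x3C007 (P1/RW1/US1/PS0)
  → PA=0x3C6CA  (2 entries read)
#2 VA=0x321BF74 (r,kernel):
  lvl0: tbl 0x35, slot 25 ⇒ 0x40007 (P1/RW1/US1/PS0)
  lvl1: tbl 0x40, slot 27 ⇒ 0x43007 (P1/RW1/US1/PS0)
  → PA=0x43F74  (2 entries read)

Access #0 PA: 0x38B94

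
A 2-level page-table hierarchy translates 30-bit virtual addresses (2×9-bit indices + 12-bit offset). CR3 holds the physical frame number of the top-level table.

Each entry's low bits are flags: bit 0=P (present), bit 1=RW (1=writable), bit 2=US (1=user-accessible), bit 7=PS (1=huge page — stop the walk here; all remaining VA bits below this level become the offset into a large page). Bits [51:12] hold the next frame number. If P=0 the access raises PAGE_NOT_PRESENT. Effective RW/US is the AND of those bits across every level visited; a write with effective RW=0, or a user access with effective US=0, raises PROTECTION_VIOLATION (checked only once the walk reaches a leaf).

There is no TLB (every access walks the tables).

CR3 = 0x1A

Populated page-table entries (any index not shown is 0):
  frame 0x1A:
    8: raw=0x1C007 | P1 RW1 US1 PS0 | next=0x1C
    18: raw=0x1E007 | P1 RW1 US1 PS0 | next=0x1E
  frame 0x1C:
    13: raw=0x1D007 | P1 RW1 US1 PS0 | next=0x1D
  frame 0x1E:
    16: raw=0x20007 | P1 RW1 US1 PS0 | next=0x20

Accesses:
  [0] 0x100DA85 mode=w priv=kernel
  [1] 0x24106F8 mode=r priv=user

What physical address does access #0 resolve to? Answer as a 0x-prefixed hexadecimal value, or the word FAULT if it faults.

Walk each access:
#0 VA=0x100DA85 (w,kernel):
  lvl0: tbl 0x1A, slot 8 ⇒ 0x1C007 (P1/RW1/US1/PS0)
  lvl1: tbl 0x1C, slot 13 ⇒ 0x1D007 (P1/RW1/US1/PS0)
  → PA=0x1DA85  (2 entries read)
#1 VA=0x24106F8 (r,user):
  lvl0: tbl 0x1A, slot 18 ⇒ 0x1E007 (P1/RW1/US1/PS0)
  lvl1: tbl 0x1E, slot 16 ⇒ 0x20007 (P1/RW1/US1/PS0)
  → PA=0x206F8  (2 entries read)

Access #0 PA: 0x1DA85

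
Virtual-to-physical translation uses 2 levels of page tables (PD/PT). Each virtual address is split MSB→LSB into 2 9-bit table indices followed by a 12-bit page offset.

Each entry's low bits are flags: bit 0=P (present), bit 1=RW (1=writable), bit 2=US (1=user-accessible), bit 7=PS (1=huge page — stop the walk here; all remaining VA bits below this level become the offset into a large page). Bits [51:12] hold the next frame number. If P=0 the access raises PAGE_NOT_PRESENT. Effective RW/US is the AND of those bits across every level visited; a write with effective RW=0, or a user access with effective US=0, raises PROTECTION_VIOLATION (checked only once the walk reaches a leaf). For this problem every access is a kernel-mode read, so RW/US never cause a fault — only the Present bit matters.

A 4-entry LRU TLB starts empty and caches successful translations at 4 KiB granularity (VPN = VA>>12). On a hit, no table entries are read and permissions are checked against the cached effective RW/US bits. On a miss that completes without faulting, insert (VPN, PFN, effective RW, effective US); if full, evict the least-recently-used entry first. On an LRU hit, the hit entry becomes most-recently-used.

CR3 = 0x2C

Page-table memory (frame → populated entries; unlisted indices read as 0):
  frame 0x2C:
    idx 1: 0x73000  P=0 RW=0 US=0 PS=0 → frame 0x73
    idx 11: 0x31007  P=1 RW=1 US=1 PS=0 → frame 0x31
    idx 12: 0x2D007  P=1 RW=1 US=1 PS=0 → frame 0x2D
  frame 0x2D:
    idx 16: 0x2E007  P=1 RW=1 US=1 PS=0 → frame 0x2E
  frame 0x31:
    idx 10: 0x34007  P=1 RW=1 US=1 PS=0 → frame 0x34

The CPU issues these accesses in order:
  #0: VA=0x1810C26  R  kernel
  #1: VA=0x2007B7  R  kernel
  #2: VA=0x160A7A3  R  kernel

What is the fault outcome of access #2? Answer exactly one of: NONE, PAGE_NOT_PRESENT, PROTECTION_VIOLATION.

Per-access translation:
#0 VA=0x1810C26 (r,kernel):
  [0] read 0x2C idx=12: raw=0x2D007 flags P=1 W=1 U=1 S=0
  [1] read 0x2D idx=16: raw=0x2E007 flags P=1 W=1 U=1 S=0
  ⇒ phys 0x2EC26  [2 reads]
#1 VA=0x2007B7 (r,kernel):
  [0] read 0x2C idx=1: raw=0x73000 flags P=0 W=0 U=0 S=0
  ⇒ fault: PAGE_NOT_PRESENT  — 1 lookups
#2 VA=0x160A7A3 (r,kernel):
  [0] read 0x2C idx=11: raw=0x31007 flags P=1 W=1 U=1 S=0
  [1] read 0x31 idx=10: raw=0x34007 flags P=1 W=1 U=1 S=0
  ⇒ phys 0x347A3  [2 reads]

Access #2 fault: NONE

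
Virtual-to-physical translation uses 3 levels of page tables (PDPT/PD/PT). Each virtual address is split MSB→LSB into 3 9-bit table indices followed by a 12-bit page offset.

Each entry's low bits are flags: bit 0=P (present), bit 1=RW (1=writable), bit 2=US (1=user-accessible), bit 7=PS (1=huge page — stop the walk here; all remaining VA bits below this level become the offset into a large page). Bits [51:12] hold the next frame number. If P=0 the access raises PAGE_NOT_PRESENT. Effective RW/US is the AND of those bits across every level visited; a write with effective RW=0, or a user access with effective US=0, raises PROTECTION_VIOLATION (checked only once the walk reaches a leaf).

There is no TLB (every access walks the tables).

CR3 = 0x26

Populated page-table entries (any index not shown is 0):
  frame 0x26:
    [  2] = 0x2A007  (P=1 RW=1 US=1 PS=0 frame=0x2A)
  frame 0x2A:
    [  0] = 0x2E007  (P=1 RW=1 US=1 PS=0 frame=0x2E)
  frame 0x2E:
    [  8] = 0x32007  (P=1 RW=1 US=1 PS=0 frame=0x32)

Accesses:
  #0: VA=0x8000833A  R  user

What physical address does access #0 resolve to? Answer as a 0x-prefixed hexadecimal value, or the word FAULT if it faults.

Walk each access:
#0 VA=0x8000833A (r,user):
  L0: frame=0x26 idx=2 entry=0x2A007 [P=1 RW=1 US=1 PS=0]
  L1: frame=0x2A idx=0 entry=0x2E007 [P=1 RW=1 US=1 PS=0]
  L2: frame=0x2E idx=8 entry=0x32007 [P=1 RW=1 US=1 PS=0]
  → PA=0x3233A  (3 entries read)

Access #0 PA: 0x3233A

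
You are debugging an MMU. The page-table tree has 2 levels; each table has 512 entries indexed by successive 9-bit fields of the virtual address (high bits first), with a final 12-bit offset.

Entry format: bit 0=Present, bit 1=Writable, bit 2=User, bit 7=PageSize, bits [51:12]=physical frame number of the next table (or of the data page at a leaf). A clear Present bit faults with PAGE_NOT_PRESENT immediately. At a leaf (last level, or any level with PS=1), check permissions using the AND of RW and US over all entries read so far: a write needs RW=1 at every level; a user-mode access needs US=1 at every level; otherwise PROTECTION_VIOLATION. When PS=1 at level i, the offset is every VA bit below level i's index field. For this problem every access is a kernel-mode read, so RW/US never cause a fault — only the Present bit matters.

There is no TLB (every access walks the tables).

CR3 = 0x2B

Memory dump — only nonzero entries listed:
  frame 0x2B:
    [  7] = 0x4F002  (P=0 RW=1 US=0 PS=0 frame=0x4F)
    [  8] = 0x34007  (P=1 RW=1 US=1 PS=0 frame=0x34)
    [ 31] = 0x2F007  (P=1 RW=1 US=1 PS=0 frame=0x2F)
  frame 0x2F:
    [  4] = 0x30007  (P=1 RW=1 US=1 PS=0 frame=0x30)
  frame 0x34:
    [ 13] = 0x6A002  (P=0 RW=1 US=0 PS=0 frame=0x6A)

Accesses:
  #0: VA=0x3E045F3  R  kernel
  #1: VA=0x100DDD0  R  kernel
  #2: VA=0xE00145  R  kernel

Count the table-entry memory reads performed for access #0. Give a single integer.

Walk each access:
#0 VA=0x3E045F3 (r,kernel):
  L0 @0x2B[31] → 0x2F007  P=1,RW=1,US=1,PS=0
  L1 @0x2F[4] → 0x30007  P=1,RW=1,US=1,PS=0
  ⇒ phys 0x305F3  [2 reads]
#1 VA=0x100DDD0 (r,kernel):
  L0 @0x2B[8] → 0x34007  P=1,RW=1,US=1,PS=0
  L1 @0x34[13] → 0x6A002  P=0,RW=1,US=0,PS=0
  ⇒ fault: PAGE_NOT_PRESENT  — 2 lookups
#2 VA=0xE00145 (r,kernel):
  L0 @0x2B[7] → 0x4F002  P=0,RW=1,US=0,PS=0
  ⇒ fault: PAGE_NOT_PRESENT  — 1 lookups

Entries read for #0: 2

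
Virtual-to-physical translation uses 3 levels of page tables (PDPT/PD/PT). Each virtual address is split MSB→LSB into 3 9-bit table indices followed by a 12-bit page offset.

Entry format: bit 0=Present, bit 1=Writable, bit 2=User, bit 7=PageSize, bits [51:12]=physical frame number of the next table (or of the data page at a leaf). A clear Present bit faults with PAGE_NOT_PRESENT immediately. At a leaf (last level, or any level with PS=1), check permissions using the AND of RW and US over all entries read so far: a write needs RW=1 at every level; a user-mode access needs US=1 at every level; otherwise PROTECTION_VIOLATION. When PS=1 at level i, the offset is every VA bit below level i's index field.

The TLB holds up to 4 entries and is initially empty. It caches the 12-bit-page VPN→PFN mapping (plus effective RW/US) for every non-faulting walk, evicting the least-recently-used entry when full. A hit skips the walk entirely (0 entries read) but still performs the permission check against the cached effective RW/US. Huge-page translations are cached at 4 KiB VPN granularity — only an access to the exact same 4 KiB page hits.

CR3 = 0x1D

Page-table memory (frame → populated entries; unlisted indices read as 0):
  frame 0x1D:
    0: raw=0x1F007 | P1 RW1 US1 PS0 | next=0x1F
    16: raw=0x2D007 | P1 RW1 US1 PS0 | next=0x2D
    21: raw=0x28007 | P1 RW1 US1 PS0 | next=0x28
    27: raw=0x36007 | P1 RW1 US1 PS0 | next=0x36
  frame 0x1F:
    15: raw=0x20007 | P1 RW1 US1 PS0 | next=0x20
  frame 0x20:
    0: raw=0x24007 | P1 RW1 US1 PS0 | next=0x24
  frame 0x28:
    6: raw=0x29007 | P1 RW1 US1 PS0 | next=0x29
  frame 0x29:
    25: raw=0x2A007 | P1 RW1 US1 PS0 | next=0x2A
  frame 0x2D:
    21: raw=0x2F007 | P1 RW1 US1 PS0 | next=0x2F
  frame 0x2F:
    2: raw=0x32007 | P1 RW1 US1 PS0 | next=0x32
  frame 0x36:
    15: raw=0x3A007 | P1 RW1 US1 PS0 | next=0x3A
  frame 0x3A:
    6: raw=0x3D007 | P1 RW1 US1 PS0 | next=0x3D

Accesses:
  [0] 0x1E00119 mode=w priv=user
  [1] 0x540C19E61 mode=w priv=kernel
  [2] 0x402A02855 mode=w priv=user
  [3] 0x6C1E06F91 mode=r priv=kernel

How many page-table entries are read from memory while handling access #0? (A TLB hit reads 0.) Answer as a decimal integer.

Walk each access:
#0 VA=0x1E00119 (w,user):
  L0 @0x1D[0] → 0x1F007  P=1,RW=1,US=1,PS=0
  L1 @0x1F[15] → 0x20007  P=1,RW=1,US=1,PS=0
  L2 @0x20[0] → 0x24007  P=1,RW=1,US=1,PS=0
  → PA=0x24119  (3 entries read)
#1 VA=0x540C19E61 (w,kernel):
  L0 @0x1D[21] → 0x28007  P=1,RW=1,US=1,PS=0
  L1 @0x28[6] → 0x29007  P=1,RW=1,US=1,PS=0
  L2 @0x29[25] → 0x2A007  P=1,RW=1,US=1,PS=0
  → PA=0x2AE61  (3 entries read)
#2 VA=0x402A02855 (w,user):
  L0 @0x1D[16] → 0x2D007  P=1,RW=1,US=1,PS=0
  L1 @0x2D[21] → 0x2F007  P=1,RW=1,US=1,PS=0
  L2 @0x2F[2] → 0x32007  P=1,RW=1,US=1,PS=0
  → PA=0x32855  (3 entries read)
#3 VA=0x6C1E06F91 (r,kernel):
  L0 @0x1D[27] → 0x36007  P=1,RW=1,US=1,PS=0
  L1 @0x36[15] → 0x3A007  P=1,RW=1,US=1,PS=0
  L2 @0x3A[6] → 0x3D007  P=1,RW=1,US=1,PS=0
  → PA=0x3DF91  (3 entries read)

Entries read for #0: 3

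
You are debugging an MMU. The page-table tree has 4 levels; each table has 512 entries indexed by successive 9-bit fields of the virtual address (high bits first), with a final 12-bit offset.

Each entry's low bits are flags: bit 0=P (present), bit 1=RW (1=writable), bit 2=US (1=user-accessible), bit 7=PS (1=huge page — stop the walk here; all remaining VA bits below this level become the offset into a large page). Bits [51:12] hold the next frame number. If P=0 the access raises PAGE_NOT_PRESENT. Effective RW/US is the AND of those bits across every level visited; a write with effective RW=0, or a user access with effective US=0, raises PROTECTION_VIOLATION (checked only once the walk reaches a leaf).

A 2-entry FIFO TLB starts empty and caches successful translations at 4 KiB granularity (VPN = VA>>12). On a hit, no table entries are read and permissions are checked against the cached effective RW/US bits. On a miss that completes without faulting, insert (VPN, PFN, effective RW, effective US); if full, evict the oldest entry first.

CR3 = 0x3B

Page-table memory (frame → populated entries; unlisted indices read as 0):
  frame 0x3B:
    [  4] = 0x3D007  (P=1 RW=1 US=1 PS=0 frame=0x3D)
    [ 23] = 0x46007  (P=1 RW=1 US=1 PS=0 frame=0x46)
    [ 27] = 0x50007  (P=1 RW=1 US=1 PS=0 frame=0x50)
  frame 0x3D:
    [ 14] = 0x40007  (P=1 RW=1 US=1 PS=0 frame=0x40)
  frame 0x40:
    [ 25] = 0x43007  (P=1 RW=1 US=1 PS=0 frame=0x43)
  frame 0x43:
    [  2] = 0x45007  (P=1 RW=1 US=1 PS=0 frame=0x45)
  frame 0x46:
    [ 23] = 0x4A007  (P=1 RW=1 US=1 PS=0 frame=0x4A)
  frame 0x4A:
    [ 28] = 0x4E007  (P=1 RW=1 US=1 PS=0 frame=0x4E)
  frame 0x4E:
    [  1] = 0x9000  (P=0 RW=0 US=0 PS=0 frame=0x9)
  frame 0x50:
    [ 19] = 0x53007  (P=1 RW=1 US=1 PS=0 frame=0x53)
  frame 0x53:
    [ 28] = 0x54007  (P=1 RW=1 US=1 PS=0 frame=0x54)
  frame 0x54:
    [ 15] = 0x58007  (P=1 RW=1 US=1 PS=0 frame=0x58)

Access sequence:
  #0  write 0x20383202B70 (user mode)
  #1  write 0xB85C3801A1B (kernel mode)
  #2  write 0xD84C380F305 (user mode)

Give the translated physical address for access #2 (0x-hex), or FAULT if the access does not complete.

Walk each access:
#0 VA=0x20383202B70 (w,user):
  L0: frame=0x3B idx=4 entry=0x3D007 [P=1 RW=1 US=1 PS=0]
  L1: frame=0x3D idx=14 entry=0x40007 [P=1 RW=1 US=1 PS=0]
  L2: frame=0x40 idx=25 entry=0x43007 [P=1 RW=1 US=1 PS=0]
  L3: frame=0x43 idx=2 entry=0x45007 [P=1 RW=1 US=1 PS=0]
  → PA=0x45B70  (4 entries read)
#1 VA=0xB85C3801A1B (w,kernel):
  L0: frame=0x3B idx=23 entry=0x46007 [P=1 RW=1 US=1 PS=0]
  L1: frame=0x46 idx=23 entry=0x4A007 [P=1 RW=1 US=1 PS=0]
  L2: frame=0x4A idx=28 entry=0x4E007 [P=1 RW=1 US=1 PS=0]
  L3: frame=0x4E idx=1 entry=0x9000 [P=0 RW=0 US=0 PS=0]
  → PAGE_NOT_PRESENT  (4 entries read)
#2 VA=0xD84C380F305 (w,user):
  L0: frame=0x3B idx=27 entry=0x50007 [P=1 RW=1 US=1 PS=0]
  L1: frame=0x50 idx=19 entry=0x53007 [P=1 RW=1 US=1 PS=0]
  L2: frame=0x53 idx=28 entry=0x54007 [P=1 RW=1 US=1 PS=0]
  L3: frame=0x54 idx=15 entry=0x58007 [P=1 RW=1 US=1 PS=0]
  → PA=0x58305  (4 entries read)

Access #2 PA: 0x58305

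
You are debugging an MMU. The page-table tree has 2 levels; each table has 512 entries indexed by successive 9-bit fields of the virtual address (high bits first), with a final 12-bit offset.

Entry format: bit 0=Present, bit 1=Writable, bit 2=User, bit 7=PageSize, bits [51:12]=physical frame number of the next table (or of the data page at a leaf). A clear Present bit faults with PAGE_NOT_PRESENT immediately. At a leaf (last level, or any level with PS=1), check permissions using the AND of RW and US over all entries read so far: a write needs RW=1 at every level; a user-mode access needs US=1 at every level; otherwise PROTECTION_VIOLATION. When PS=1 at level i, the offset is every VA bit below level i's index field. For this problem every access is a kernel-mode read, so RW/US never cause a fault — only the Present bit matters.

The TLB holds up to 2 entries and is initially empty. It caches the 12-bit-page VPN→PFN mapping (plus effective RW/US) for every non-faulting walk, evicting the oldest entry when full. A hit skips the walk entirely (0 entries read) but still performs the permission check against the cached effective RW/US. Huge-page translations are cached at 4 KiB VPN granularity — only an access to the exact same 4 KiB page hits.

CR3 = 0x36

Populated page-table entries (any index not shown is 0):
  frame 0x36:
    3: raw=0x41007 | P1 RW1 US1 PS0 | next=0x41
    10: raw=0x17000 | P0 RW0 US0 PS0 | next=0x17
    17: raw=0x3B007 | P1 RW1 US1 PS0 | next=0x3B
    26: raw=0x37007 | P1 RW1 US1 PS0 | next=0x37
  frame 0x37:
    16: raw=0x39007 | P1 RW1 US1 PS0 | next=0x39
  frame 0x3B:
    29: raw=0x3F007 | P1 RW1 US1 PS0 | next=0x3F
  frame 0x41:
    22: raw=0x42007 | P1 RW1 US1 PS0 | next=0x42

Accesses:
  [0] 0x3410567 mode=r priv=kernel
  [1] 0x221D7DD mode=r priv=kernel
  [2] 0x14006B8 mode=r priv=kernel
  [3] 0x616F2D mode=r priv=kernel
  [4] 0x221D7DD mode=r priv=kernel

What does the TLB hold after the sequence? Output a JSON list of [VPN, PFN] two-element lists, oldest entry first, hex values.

Per-access translation:
#0 VA=0x3410567 (r,kernel):
  L0: frame=0x36 idx=26 entry=0x37007 [P=1 RW=1 US=1 PS=0]
  L1: frame=0x37 idx=16 entry=0x39007 [P=1 RW=1 US=1 PS=0]
  → PA=0x39567  (2 entries read)
#1 VA=0x221D7DD (r,kernel):
  L0: frame=0x36 idx=17 entry=0x3B007 [P=1 RW=1 US=1 PS=0]
  L1: frame=0x3B idx=29 entry=0x3F007 [P=1 RW=1 US=1 PS=0]
  → PA=0x3F7DD  (2 entries read)
#2 VA=0x14006B8 (r,kernel):
  L0: frame=0x36 idx=10 entry=0x17000 [P=0 RW=0 US=0 PS=0]
  ✗ PAGE_NOT_PRESENT  [1 reads]
#3 VA=0x616F2D (r,kernel):
  L0: frame=0x36 idx=3 entry=0x41007 [P=1 RW=1 US=1 PS=0]
  L1: frame=0x41 idx=22 entry=0x42007 [P=1 RW=1 US=1 PS=0]
  → PA=0x42F2D  (2 entries read)
#4 VA=0x221D7DD (r,kernel):
  TLB hit vpn=0x221D → PA=0x3F7DD

TLB: [["0x221D", "0x3F"], ["0x616", "0x42"]]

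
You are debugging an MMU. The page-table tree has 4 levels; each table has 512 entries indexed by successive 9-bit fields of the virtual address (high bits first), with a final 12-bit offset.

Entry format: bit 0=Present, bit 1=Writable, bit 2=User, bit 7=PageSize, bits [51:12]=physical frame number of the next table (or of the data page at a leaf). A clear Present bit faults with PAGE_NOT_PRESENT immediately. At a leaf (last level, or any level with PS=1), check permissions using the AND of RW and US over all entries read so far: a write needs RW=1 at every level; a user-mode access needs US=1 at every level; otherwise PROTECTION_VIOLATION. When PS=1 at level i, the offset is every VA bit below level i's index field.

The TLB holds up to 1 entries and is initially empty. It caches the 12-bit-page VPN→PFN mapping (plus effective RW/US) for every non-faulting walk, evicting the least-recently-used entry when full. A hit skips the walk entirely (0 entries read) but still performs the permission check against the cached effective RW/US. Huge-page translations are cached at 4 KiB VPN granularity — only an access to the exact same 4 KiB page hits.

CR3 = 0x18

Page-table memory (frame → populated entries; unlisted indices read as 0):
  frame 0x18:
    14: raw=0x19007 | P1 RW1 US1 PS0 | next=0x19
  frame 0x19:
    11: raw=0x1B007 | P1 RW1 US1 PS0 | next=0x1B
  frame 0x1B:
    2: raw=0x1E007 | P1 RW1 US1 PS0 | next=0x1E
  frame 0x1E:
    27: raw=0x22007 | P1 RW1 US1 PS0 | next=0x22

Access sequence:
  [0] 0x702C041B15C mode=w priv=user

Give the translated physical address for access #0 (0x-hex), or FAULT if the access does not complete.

Walk each access:
#0 VA=0x702C041B15C (w,user):
  L0: frame=0x18 idx=14 entry=0x19007 [P=1 RW=1 US=1 PS=0]
  L1: frame=0x19 idx=11 entry=0x1B007 [P=1 RW=1 US=1 PS=0]
  L2: frame=0x1B idx=2 entry=0x1E007 [P=1 RW=1 US=1 PS=0]
  L3: frame=0x1E idx=27 entry=0x22007 [P=1 RW=1 US=1 PS=0]
  ⇒ phys 0x2215C  [4 reads]

Access #0 PA: 0x2215C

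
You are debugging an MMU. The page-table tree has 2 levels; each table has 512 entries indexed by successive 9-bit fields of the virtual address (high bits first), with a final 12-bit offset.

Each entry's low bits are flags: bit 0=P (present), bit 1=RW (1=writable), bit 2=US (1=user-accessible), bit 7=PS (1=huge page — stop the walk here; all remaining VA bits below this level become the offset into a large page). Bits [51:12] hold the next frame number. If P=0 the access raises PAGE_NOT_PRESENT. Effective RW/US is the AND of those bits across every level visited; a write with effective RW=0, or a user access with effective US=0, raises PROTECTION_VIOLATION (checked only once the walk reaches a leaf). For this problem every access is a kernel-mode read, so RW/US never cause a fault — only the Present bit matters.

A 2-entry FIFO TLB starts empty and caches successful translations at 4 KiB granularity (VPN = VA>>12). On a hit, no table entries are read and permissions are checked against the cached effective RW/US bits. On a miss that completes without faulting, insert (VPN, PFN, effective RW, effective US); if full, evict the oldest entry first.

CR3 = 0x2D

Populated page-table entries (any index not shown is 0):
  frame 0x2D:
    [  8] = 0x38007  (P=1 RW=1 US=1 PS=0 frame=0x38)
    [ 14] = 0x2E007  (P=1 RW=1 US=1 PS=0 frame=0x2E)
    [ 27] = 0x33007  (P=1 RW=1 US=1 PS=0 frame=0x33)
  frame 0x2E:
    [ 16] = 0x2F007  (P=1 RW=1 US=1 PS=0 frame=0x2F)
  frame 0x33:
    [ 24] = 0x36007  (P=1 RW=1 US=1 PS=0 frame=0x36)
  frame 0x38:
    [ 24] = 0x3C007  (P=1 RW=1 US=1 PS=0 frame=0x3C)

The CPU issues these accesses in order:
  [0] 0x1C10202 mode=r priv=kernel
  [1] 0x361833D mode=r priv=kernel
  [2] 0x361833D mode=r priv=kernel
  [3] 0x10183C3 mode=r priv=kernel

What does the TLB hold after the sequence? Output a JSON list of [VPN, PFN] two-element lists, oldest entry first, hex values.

Walk each access:
#0 VA=0x1C10202 (r,kernel):
  [0] read 0x2D idx=14: raw=0x2E007 flags P=1 W=1 U=1 S=0
  [1] read 0x2E idx=16: raw=0x2F007 flags P=1 W=1 U=1 S=0
  ✓ 0x2F202  — 2 lookups
#1 VA=0x361833D (r,kernel):
  [0] read 0x2D idx=27: raw=0x33007 flags P=1 W=1 U=1 S=0
  [1] read 0x33 idx=24: raw=0x36007 flags P=1 W=1 U=1 S=0
  ✓ 0x3633D  — 2 lookups
#2 VA=0x361833D (r,kernel):
  TLB hit vpn=0x3618 → PA=0x3633D
#3 VA=0x10183C3 (r,kernel):
  [0] read 0x2D idx=8: raw=0x38007 flags P=1 W=1 U=1 S=0
  [1] read 0x38 idx=24: raw=0x3C007 flags P=1 W=1 U=1 S=0
  ✓ 0x3C3C3  — 2 lookups

TLB: [["0x3618", "0x36"], ["0x1018", "0x3C"]]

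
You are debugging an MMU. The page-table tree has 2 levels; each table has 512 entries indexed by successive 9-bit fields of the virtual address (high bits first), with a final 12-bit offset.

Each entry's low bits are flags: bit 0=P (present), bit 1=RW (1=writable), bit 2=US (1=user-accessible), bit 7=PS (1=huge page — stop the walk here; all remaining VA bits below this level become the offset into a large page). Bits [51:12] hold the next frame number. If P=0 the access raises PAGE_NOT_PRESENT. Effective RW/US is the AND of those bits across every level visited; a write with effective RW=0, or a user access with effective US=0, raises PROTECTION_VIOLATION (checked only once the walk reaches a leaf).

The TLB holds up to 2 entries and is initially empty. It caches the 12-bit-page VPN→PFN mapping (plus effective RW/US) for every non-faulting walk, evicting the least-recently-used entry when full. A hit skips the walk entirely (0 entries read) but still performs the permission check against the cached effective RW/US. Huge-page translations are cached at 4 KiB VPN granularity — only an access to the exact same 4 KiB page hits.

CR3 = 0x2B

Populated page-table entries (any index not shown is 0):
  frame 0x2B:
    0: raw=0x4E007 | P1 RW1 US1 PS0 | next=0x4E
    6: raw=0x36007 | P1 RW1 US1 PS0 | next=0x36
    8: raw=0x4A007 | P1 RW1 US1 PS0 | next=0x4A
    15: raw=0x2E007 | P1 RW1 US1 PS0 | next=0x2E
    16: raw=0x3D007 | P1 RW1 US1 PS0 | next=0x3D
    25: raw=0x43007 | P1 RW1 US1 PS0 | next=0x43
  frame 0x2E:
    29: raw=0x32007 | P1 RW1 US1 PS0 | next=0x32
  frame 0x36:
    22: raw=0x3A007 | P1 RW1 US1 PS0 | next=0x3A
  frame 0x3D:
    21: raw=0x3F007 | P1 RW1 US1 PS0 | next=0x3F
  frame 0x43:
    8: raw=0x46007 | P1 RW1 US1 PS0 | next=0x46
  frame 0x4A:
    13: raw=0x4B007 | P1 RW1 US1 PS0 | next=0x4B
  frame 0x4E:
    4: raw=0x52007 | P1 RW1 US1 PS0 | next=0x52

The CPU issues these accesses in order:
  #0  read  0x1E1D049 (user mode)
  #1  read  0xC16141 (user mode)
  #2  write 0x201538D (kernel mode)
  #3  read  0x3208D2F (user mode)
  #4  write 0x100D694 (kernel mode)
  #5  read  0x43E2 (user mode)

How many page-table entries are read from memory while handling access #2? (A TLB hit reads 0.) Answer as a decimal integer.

Per-access translation:
#0 VA=0x1E1D049 (r,user):
  L0 @0x2B[15] → 0x2E007  P=1,RW=1,US=1,PS=0
  L1 @0x2E[29] → 0x32007  P=1,RW=1,US=1,PS=0
  ✓ 0x32049  — 2 lookups
#1 VA=0xC16141 (r,user):
  L0 @0x2B[6] → 0x36007  P=1,RW=1,US=1,PS=0
  L1 @0x36[22] → 0x3A007  P=1,RW=1,US=1,PS=0
  ✓ 0x3A141  — 2 lookups
#2 VA=0x201538D (w,kernel):
  L0 @0x2B[16] → 0x3D007  P=1,RW=1,US=1,PS=0
  L1 @0x3D[21] → 0x3F007  P=1,RW=1,US=1,PS=0
  ✓ 0x3F38D  — 2 lookups
#3 VA=0x3208D2F (r,user):
  L0 @0x2B[25] → 0x43007  P=1,RW=1,US=1,PS=0
  L1 @0x43[8] → 0x46007  P=1,RW=1,US=1,PS=0
  ✓ 0x46D2F  — 2 lookups
#4 VA=0x100D694 (w,kernel):
  L0 @0x2B[8] → 0x4A007  P=1,RW=1,US=1,PS=0
  L1 @0x4A[13] → 0x4B007  P=1,RW=1,US=1,PS=0
  ✓ 0x4B694  — 2 lookups
#5 VA=0x43E2 (r,user):
  L0 @0x2B[0] → 0x4E007  P=1,RW=1,US=1,PS=0
  L1 @0x4E[4] → 0x52007  P=1,RW=1,US=1,PS=0
  ✓ 0x523E2  — 2 lookups

Entries read for #2: 2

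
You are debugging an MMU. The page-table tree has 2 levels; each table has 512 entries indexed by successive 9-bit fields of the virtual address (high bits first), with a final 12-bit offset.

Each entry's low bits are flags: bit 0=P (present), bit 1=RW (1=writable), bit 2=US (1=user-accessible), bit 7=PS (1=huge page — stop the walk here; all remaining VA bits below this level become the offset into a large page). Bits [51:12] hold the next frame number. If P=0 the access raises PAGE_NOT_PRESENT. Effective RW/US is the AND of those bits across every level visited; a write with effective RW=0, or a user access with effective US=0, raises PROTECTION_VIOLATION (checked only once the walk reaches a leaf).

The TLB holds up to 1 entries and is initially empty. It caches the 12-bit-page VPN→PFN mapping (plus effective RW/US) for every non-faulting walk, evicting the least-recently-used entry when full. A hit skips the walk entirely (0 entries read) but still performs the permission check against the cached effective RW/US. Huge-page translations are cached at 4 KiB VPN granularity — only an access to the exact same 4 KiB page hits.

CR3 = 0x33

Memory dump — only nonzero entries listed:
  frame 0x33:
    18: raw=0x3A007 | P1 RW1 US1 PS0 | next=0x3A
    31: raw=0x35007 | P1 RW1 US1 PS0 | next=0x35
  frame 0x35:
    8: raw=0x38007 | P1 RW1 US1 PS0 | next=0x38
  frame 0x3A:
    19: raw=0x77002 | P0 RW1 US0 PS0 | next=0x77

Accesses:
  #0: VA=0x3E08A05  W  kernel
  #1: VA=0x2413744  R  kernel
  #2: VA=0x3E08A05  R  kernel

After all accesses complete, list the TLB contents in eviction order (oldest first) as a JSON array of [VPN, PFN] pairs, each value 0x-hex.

Walk each access:
#0 VA=0x3E08A05 (w,kernel):
  lvl0: tbl 0x33, slot 31 ⇒ 0x35007 (P1/RW1/US1/PS0)
  lvl1: tbl 0x35, slot 8 ⇒ 0x38007 (P1/RW1/US1/PS0)
  → PA=0x38A05  (2 entries read)
#1 VA=0x2413744 (r,kernel):
  lvl0: tbl 0x33, slot 18 ⇒ 0x3A007 (P1/RW1/US1/PS0)
  lvl1: tbl 0x3A, slot 19 ⇒ 0x77002 (P0/RW1/US0/PS0)
  → PAGE_NOT_PRESENT  (2 entries read)
#2 VA=0x3E08A05 (r,kernel):
  TLB hit vpn=0x3E08 → PA=0x38A05

TLB: [["0x3E08", "0x38"]]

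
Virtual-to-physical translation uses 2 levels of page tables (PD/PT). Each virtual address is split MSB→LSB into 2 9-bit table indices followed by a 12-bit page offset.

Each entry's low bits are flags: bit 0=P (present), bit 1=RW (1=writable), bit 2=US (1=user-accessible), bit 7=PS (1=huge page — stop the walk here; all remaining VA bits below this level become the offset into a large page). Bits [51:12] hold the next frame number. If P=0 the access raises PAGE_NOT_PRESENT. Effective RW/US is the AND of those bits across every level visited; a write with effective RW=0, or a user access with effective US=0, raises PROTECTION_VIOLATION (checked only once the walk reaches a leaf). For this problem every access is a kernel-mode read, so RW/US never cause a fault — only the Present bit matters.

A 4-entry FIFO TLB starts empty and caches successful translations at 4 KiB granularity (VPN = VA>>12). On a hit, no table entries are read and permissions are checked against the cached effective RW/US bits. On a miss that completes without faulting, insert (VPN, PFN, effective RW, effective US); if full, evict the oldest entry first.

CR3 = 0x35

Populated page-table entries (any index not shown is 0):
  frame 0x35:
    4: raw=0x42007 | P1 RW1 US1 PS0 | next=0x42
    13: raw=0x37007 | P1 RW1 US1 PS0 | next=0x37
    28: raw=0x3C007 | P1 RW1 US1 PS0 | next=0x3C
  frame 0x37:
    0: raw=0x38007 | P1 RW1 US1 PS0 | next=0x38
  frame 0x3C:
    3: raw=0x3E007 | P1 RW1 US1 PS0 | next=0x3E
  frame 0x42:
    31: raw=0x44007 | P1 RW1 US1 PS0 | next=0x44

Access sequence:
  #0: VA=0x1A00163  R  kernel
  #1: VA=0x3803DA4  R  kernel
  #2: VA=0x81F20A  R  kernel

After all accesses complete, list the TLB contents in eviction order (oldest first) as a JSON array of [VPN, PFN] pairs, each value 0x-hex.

Per-access translation:
#0 VA=0x1A00163 (r,kernel):
  [0] read 0x35 idx=13: raw=0x37007 flags P=1 W=1 U=1 S=0
  [1] read 0x37 idx=0: raw=0x38007 flags P=1 W=1 U=1 S=0
  ⇒ phys 0x38163  [2 reads]
#1 VA=0x3803DA4 (r,kernel):
  [0] read 0x35 idx=28: raw=0x3C007 flags P=1 W=1 U=1 S=0
  [1] read 0x3C idx=3: raw=0x3E007 flags P=1 W=1 U=1 S=0
  ⇒ phys 0x3EDA4  [2 reads]
#2 VA=0x81F20A (r,kernel):
  [0] read 0x35 idx=4: raw=0x42007 flags P=1 W=1 U=1 S=0
  [1] read 0x42 idx=31: raw=0x44007 flags P=1 W=1 U=1 S=0
  ⇒ phys 0x4420A  [2 reads]

TLB: [["0x1A00", "0x38"], ["0x3803", "0x3E"], ["0x81F", "0x44"]]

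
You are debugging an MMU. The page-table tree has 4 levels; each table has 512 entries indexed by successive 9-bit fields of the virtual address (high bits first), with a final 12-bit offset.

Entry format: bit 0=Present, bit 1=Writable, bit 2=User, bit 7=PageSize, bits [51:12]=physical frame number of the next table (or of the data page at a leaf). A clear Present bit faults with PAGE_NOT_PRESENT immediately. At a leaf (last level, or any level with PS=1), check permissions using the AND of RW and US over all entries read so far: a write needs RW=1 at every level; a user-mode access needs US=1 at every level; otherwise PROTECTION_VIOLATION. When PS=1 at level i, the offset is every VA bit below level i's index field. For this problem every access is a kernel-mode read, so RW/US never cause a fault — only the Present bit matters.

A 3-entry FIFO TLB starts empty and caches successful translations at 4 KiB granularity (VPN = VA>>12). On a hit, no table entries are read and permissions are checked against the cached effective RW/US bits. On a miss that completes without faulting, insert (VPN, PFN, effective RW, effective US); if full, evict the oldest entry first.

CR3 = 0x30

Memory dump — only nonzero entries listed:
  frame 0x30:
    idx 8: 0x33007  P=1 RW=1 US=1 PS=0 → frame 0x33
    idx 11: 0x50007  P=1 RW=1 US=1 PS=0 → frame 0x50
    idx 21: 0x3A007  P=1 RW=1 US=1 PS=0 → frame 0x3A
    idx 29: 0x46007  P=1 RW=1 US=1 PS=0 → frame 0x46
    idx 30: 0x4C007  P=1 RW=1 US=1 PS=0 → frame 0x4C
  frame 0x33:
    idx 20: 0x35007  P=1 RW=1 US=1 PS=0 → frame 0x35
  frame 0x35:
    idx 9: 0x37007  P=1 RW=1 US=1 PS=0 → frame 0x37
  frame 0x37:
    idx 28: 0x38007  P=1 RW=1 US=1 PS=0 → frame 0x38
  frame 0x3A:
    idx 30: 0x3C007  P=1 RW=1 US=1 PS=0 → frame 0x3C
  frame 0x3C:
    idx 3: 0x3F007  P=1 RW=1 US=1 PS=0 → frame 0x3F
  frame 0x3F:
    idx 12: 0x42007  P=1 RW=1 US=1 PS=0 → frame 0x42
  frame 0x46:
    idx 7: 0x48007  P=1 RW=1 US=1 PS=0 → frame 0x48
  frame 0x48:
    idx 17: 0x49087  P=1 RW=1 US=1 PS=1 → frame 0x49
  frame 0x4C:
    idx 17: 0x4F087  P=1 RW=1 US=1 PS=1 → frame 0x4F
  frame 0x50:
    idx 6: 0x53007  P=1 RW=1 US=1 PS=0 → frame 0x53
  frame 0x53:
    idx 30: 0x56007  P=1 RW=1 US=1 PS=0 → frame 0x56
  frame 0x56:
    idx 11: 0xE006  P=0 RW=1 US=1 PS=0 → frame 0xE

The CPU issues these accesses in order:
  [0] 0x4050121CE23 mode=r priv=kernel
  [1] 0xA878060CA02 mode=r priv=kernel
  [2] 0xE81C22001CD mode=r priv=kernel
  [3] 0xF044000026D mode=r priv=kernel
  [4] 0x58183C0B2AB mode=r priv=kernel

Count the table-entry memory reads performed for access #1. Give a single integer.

Per-access translation:
#0 VA=0x4050121CE23 (r,kernel):
  [0] read 0x30 idx=8: raw=0x33007 flags P=1 W=1 U=1 S=0
  [1] read 0x33 idx=20: raw=0x35007 flags P=1 W=1 U=1 S=0
  [2] read 0x35 idx=9: raw=0x37007 flags P=1 W=1 U=1 S=0
  [3] read 0x37 idx=28: raw=0x38007 flags P=1 W=1 U=1 S=0
  ⇒ phys 0x38E23  [4 reads]
#1 VA=0xA878060CA02 (r,kernel):
  [0] read 0x30 idx=21: raw=0x3A007 flags P=1 W=1 U=1 S=0
  [1] read 0x3A idx=30: raw=0x3C007 flags P=1 W=1 U=1 S=0
  [2] read 0x3C idx=3: raw=0x3F007 flags P=1 W=1 U=1 S=0
  [3] read 0x3F idx=12: raw=0x42007 flags P=1 W=1 U=1 S=0
  ⇒ phys 0x42A02  [4 reads]
#2 VA=0xE81C22001CD (r,kernel):
  [0] read 0x30 idx=29: raw=0x46007 flags P=1 W=1 U=1 S=0
  [1] read 0x46 idx=7: raw=0x48007 flags P=1 W=1 U=1 S=0
  [2] read 0x48 idx=17: raw=0x49087 flags P=1 W=1 U=1 S=1
  ⇒ phys 0x491CD (huge @L2)  [3 reads]
#3 VA=0xF044000026D (r,kernel):
  [0] read 0x30 idx=30: raw=0x4C007 flags P=1 W=1 U=1 S=0
  [1] read 0x4C idx=17: raw=0x4F087 flags P=1 W=1 U=1 S=1
  ⇒ phys 0x4F26D (huge @L1)  [2 reads]
#4 VA=0x58183C0B2AB (r,kernel):
  [0] read 0x30 idx=11: raw=0x50007 flags P=1 W=1 U=1 S=0
  [1] read 0x50 idx=6: raw=0x53007 flags P=1 W=1 U=1 S=0
  [2] read 0x53 idx=30: raw=0x56007 flags P=1 W=1 U=1 S=0
  [3] read 0x56 idx=11: raw=0xE006 flags P=0 W=1 U=1 S=0
  ✗ PAGE_NOT_PRESENT  [4 reads]

Entries read for #1: 4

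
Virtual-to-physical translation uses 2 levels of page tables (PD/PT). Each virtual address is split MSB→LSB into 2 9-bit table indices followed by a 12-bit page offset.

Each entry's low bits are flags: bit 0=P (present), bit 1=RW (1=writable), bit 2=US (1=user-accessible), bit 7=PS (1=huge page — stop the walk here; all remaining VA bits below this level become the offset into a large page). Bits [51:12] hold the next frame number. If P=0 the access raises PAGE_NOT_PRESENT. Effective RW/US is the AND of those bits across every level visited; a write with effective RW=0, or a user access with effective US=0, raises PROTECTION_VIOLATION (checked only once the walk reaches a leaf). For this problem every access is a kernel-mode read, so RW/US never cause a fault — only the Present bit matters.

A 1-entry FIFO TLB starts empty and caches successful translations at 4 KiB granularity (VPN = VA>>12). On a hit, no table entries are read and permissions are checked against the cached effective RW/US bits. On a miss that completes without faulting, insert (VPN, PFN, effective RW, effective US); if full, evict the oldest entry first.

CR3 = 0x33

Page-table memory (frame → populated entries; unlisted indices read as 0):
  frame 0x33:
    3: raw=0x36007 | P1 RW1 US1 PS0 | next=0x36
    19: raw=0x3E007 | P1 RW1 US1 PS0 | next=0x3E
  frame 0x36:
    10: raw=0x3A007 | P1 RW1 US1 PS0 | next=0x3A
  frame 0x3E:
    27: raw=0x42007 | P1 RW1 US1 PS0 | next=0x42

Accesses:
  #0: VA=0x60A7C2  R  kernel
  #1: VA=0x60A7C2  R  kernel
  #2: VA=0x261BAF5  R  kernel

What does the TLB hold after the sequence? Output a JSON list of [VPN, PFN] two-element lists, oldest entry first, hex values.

Trace:
#0 VA=0x60A7C2 (r,kernel):
  lvl0: tbl 0x33, slot 3 ⇒ 0x36007 (P1/RW1/US1/PS0)
  lvl1: tbl 0x36, slot 10 ⇒ 0x3A007 (P1/RW1/US1/PS0)
  → PA=0x3A7C2  (2 entries read)
#1 VA=0x60A7C2 (r,kernel):
  TLB hit vpn=0x60A → PA=0x3A7C2
#2 VA=0x261BAF5 (r,kernel):
  lvl0: tbl 0x33, slot 19 ⇒ 0x3E007 (P1/RW1/US1/PS0)
  lvl1: tbl 0x3E, slot 27 ⇒ 0x42007 (P1/RW1/US1/PS0)
  → PA=0x42AF5  (2 entries read)

TLB: [["0x261B", "0x42"]]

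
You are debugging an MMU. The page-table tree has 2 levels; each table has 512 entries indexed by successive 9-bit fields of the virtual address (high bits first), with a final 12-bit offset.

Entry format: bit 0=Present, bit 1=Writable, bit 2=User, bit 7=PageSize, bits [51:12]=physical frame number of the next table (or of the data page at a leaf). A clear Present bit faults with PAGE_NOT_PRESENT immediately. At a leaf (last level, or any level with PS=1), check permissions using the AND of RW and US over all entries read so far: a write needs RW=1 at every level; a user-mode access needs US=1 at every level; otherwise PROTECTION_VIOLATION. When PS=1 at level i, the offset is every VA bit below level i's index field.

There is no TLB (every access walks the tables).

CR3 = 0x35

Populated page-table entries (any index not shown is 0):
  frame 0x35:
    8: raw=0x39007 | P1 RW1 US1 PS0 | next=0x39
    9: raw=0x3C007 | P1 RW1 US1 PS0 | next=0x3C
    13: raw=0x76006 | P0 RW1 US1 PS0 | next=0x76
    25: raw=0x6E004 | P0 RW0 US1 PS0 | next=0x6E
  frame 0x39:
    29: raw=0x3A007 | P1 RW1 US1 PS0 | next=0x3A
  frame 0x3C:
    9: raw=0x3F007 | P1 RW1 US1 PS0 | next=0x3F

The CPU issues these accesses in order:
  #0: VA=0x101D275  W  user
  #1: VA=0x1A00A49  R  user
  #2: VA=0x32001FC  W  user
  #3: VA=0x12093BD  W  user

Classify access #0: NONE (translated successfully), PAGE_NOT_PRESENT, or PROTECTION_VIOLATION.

Per-access translation:
#0 VA=0x101D275 (w,user):
  [0] read 0x35 idx=8: raw=0x39007 flags P=1 W=1 U=1 S=0
  [1] read 0x39 idx=29: raw=0x3A007 flags P=1 W=1 U=1 S=0
  → PA=0x3A275  (2 entries read)
#1 VA=0x1A00A49 (r,user):
  [0] read 0x35 idx=13: raw=0x76006 flags P=0 W=1 U=1 S=0
  ✗ PAGE_NOT_PRESENT  [1 reads]
#2 VA=0x32001FC (w,user):
  [0] read 0x35 idx=25: raw=0x6E004 flags P=0 W=0 U=1 S=0
  ✗ PAGE_NOT_PRESENT  [1 reads]
#3 VA=0x12093BD (w,user):
  [0] read 0x35 idx=9: raw=0x3C007 flags P=1 W=1 U=1 S=0
  [1] read 0x3C idx=9: raw=0x3F007 flags P=1 W=1 U=1 S=0
  → PA=0x3F3BD  (2 entries read)

Access #0 fault: NONE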